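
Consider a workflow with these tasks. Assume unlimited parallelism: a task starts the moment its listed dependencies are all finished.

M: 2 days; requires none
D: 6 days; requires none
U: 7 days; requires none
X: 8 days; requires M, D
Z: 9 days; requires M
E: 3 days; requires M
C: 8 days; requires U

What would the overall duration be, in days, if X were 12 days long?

Baseline: U→C = 7+8 = 15 → 15 days.
X has 1 day of float (longest path through it is 14).
The binding chain switches to D→X = 6+12 = 18; finish 18 days.

18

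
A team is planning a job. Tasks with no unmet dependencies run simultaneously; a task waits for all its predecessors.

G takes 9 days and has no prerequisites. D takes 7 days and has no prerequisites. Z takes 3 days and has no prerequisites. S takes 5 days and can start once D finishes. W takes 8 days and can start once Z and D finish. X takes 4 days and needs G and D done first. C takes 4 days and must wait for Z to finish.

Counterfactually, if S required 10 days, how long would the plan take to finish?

As given, the longest chain is D→W = 7+8 = 15, so the finish is 15 days.
S has 3 days of float (longest path through it is 12).
Now D→S = 7+10 = 17 is longest, so the finish becomes 17 days.

17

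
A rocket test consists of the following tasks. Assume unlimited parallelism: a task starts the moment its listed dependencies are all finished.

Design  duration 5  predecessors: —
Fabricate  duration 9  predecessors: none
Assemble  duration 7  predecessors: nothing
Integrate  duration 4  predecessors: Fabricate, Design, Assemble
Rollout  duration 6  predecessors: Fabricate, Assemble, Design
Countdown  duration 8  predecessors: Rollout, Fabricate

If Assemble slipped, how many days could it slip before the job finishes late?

The longest chain is Fabricate→Rollout→Countdown = 9+6+8 = 23; overall finish 23 days.
Longest path through Assemble: 21 days (earliest finish 7, latest finish 9).
Float = 23 − 21 = 2.

2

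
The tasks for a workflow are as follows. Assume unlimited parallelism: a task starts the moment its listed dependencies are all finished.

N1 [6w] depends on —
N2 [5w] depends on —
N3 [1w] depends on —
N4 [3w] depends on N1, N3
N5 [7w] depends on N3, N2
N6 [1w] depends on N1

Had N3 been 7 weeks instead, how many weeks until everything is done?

14

Actual critical path: N2→N5 = 5+7 = 12 ⇒ 12 weeks.
N3 has 4 weeks of float (longest path through it is 8).
Now N3→N5 = 7+7 = 14 is longest, so the finish becomes 14 weeks.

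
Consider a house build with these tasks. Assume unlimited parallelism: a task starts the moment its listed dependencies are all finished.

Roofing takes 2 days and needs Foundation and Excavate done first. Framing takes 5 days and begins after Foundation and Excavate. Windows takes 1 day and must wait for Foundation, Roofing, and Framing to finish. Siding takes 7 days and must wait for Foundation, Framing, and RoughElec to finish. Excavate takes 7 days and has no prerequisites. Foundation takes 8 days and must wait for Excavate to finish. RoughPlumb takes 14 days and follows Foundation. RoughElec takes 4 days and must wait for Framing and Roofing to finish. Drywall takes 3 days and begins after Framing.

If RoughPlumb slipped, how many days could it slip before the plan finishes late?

2

The longest chain is Excavate→Foundation→Framing→RoughElec→Siding = 7+8+5+4+7 = 31; overall finish 31 days.
Longest path through RoughPlumb: 29 days (earliest finish 29, latest finish 31).
Slack of RoughPlumb = 17 − 15 = 2 days.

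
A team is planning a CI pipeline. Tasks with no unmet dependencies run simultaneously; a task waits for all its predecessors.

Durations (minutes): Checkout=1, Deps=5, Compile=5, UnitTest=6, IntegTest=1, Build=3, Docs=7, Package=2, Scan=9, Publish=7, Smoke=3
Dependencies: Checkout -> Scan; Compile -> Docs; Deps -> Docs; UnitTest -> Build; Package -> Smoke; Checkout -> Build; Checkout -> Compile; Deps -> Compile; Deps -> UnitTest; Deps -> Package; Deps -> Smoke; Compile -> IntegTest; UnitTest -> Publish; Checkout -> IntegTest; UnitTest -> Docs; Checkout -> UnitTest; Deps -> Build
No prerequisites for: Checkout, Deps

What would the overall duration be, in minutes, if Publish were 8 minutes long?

19

The binding path is Deps→UnitTest→Publish = 5+6+7 = 18; finish at 18 minutes.
Publish is on the critical path; changing it to 8 makes that path 19 minutes.
The critical path is still Deps→UnitTest→Publish; finish is now 19 minutes.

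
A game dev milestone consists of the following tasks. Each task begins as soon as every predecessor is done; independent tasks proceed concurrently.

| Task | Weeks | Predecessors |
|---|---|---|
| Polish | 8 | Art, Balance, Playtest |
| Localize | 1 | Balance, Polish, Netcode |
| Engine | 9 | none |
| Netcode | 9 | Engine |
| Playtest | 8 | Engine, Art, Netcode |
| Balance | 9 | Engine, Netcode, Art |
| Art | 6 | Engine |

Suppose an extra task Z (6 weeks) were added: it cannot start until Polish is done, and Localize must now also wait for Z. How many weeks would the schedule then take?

42

Originally the schedule takes 36 weeks.
With Z inserted, Localize now waits for max(Balance, Polish, Netcode, Z).
New critical path: Engine→Netcode→Balance→Polish→Z→Localize = 9+9+9+8+6+1 = 42 ⇒ 42 weeks.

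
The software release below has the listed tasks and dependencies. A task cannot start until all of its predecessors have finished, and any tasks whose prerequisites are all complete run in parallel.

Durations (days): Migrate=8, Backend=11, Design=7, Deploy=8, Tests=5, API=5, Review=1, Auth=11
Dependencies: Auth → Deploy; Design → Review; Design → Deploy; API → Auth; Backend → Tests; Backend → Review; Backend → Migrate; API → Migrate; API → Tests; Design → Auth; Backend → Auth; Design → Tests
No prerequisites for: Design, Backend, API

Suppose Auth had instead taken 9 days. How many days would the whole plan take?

The binding path is Backend→Auth→Deploy = 11+11+8 = 30; finish at 30 days.
Since Auth is critical, the -2 change carries straight to that chain (now 28 days).
The critical path is still Backend→Auth→Deploy; finish is now 28 days.

28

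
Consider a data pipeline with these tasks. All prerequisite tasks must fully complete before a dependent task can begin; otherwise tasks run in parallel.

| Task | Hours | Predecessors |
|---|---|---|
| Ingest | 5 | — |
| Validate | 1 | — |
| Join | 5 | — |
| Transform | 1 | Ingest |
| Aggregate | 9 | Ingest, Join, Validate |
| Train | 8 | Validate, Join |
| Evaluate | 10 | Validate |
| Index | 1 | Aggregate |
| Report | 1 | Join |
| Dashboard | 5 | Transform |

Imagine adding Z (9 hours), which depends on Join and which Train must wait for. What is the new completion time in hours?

22

Originally the plan takes 15 hours.
With Z inserted, Train now waits for max(Validate, Join, Z).
New critical path: Join→Z→Train = 5+9+8 = 22 ⇒ 22 hours.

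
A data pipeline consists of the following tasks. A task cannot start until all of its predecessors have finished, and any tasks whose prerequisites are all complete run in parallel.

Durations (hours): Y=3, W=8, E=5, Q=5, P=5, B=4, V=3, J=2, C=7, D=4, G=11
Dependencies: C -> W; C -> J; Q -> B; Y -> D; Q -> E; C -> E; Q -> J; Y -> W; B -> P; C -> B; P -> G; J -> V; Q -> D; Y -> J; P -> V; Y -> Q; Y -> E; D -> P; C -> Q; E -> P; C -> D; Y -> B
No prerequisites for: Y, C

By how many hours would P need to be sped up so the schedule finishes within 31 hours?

Current finish: 33 hours; target: 31.
P is on every critical path, so each hour cut from P cuts the finish by one (this holds down to a finish of 29).
Need 33 − 31 = 2 hours off P → P becomes 3 hours, finish becomes 31.

2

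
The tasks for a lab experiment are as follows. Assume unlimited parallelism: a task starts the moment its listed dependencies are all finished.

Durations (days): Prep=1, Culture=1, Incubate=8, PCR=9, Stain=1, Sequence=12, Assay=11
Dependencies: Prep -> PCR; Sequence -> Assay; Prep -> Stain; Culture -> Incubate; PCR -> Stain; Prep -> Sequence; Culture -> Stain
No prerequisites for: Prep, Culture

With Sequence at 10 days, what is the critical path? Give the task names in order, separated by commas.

Actual critical path: Prep→Sequence→Assay = 1+12+11 = 24 ⇒ 24 days.
Sequence lies on that path, so at 10 days the path becomes 22 days.
That remains the longest chain; total 22 days.

Prep, Sequence, Assay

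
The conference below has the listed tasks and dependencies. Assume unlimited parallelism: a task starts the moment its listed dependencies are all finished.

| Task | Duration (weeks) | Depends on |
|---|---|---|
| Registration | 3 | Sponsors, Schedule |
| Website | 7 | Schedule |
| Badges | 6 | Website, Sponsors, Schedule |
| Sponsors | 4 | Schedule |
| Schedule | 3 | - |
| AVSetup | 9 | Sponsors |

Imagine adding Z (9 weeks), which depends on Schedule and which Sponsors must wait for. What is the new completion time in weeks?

25

Originally the conference takes 16 weeks.
With Z inserted, Sponsors now waits for max(Schedule, Z).
New critical path: Schedule→Z→Sponsors→AVSetup = 3+9+4+9 = 25 ⇒ 25 weeks.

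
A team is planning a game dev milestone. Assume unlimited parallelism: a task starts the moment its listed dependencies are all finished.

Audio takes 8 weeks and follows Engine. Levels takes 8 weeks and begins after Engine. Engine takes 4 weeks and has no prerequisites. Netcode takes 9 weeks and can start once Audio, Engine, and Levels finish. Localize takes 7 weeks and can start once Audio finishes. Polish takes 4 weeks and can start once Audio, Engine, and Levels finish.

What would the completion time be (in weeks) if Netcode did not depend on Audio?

21

Before: longest chain Engine→Levels→Netcode = 4+8+9 = 21, finish 21.
Dropping Audio→Netcode doesn't change Netcode's earliest start (12); another predecessor still binds.
New critical path: Engine→Levels→Netcode = 4+8+9 = 21 ⇒ 21 weeks.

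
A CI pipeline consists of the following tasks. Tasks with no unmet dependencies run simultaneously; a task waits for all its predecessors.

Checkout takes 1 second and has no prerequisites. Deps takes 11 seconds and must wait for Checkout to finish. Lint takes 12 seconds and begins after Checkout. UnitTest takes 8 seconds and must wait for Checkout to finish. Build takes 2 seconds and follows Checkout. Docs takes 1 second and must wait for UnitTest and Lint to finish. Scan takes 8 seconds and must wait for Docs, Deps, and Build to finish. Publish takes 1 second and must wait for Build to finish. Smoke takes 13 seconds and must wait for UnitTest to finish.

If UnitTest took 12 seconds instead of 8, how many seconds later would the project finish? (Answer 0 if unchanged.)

As given, the longest chain is Checkout→UnitTest→Smoke = 1+8+13 = 22, so the finish is 22 seconds.
UnitTest lies on that path, so at 12 seconds the path becomes 26 seconds.
No other chain overtakes it, so the finish is 26 seconds.
Change in finish: 26 − 22 = +4 seconds.

4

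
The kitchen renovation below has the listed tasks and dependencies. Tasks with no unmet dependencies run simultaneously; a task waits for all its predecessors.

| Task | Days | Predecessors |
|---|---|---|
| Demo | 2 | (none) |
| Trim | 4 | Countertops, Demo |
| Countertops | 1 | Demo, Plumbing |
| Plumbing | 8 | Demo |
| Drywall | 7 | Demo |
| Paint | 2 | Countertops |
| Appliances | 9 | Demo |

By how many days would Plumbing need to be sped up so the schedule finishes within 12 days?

3

Current finish: 15 days; target: 12.
Plumbing is on every critical path, so each day cut from Plumbing cuts the finish by one (this holds down to a finish of 11).
Need 15 − 12 = 3 days off Plumbing → Plumbing becomes 5 days, finish becomes 12.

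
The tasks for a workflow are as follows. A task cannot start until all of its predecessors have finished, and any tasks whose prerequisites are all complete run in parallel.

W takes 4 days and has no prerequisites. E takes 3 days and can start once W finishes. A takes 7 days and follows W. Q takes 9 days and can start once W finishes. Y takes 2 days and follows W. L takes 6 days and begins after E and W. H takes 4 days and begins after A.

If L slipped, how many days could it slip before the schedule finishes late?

2

The longest chain is W→A→H = 4+7+4 = 15; overall finish 15 days.
Longest path through L: 13 days (earliest finish 13, latest finish 15).
So L can slip 15 − 13 = 2 days.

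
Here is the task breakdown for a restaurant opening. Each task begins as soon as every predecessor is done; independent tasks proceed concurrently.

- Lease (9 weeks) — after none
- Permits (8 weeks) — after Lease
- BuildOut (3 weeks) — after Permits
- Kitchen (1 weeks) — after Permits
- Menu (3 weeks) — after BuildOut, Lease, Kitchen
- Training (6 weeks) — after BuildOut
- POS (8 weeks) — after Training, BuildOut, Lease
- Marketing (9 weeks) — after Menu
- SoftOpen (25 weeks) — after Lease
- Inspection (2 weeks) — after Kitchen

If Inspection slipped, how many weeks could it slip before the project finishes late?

The longest chain is Lease→Permits→BuildOut→Training→POS = 9+8+3+6+8 = 34; overall finish 34 weeks.
The longest chain containing Inspection totals 20 weeks.
Float = 34 − 20 = 14.

14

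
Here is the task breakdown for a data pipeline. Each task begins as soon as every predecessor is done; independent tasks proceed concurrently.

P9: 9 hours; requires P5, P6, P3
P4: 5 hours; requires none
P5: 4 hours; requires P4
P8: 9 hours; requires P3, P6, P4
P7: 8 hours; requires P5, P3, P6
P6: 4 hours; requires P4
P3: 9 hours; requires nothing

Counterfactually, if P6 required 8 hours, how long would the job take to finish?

22

The binding path is P4→P6→P8 = 5+4+9 = 18; finish at 18 hours.
Since P6 is critical, the +4 change carries straight to that chain (now 22 hours).
The critical path is still P4→P6→P8; finish is now 22 hours.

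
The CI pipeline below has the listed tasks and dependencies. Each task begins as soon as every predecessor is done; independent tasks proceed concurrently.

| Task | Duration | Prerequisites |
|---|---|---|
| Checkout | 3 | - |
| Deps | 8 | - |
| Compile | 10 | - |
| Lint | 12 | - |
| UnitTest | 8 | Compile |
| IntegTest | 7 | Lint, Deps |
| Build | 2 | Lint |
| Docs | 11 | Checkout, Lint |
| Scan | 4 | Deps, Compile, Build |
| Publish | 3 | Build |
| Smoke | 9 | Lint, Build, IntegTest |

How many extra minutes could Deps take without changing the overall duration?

The longest chain is Lint→IntegTest→Smoke = 12+7+9 = 28; overall finish 28 minutes.
Deps finishes as early as 8 and must finish by 12.
Slack of Deps = 4 − 0 = 4 minutes.

4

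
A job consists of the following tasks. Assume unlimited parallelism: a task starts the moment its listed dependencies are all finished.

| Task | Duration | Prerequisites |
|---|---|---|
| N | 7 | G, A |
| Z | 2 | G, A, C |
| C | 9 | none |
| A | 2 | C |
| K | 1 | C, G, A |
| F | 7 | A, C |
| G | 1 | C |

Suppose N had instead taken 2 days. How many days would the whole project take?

Actual critical path: C→A→N = 9+2+7 = 18 ⇒ 18 days.
N is on the critical path; changing it to 2 makes that path 13 days.
The binding chain switches to C→A→F = 9+2+7 = 18; finish 18 days.

18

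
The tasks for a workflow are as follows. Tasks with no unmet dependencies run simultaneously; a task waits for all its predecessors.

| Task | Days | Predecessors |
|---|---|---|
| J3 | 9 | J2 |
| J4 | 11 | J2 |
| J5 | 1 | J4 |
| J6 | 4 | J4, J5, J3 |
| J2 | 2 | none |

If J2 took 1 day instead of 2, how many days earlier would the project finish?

1

Baseline: J2→J4→J5→J6 = 2+11+1+4 = 18 → 18 days.
Since J2 is critical, the -1 change carries straight to that chain (now 17 days).
That remains the longest chain; total 17 days.
Change in finish: 17 − 18 = -1 days.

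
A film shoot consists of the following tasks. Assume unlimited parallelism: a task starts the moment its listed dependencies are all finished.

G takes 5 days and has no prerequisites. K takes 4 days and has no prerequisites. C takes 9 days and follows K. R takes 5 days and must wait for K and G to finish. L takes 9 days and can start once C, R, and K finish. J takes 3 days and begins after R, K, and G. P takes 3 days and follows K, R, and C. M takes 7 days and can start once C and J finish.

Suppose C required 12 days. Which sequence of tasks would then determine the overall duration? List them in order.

Baseline: K→C→L = 4+9+9 = 22 → 22 days.
Since C is critical, the +3 change carries straight to that chain (now 25 days).
That remains the longest chain; total 25 days.

K, C, L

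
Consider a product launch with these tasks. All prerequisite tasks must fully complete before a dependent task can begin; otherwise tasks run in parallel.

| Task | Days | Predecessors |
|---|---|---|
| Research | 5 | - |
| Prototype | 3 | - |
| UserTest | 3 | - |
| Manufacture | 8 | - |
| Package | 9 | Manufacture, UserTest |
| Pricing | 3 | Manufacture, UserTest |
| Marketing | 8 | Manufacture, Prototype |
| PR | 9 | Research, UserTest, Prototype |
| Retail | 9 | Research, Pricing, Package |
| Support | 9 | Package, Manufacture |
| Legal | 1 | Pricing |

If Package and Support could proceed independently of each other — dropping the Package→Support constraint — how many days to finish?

26

With the dependency in place, Manufacture→Package→Retail = 8+9+9 = 26 sets the finish at 26 days.
Without Package→Support, Support's earliest start moves from 17 to 8.
The longest chain is now Manufacture→Package→Retail = 8+9+9 = 26, so the schedule takes 26 days.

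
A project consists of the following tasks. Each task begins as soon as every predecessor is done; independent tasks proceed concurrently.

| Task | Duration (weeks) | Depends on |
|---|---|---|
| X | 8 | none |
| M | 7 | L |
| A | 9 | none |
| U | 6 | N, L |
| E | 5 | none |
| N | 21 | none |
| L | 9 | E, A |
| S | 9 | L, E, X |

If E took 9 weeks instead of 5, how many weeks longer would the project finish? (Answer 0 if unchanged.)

The binding path is N→U = 21+6 = 27; finish at 27 weeks.
E has 4 weeks of float (longest path through it is 23).
Now E→L→S = 9+9+9 = 27 is longest, so the finish becomes 27 weeks.
Change in finish: 27 − 27 = +0 weeks.

0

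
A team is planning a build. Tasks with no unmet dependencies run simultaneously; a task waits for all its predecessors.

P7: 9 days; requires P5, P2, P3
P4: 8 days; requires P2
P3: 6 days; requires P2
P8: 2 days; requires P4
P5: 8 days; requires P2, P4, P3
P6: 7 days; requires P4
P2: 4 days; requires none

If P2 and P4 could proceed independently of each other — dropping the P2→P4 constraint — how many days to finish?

27

Before: longest chain P2→P4→P5→P7 = 4+8+8+9 = 29, finish 29.
Without P2→P4, P4's earliest start moves from 4 to 0.
After: P2→P3→P5→P7 = 4+6+8+9 = 27 → 27 days.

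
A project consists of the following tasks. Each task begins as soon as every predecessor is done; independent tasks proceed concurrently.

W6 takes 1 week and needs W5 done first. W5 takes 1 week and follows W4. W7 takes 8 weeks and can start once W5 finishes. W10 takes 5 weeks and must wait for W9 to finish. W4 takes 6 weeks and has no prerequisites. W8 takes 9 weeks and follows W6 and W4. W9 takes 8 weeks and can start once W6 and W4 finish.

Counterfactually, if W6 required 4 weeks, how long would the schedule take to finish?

Baseline: W4→W5→W6→W9→W10 = 6+1+1+8+5 = 21 → 21 weeks.
W6 is on the critical path; changing it to 4 makes that path 24 weeks.
That remains the longest chain; total 24 weeks.

24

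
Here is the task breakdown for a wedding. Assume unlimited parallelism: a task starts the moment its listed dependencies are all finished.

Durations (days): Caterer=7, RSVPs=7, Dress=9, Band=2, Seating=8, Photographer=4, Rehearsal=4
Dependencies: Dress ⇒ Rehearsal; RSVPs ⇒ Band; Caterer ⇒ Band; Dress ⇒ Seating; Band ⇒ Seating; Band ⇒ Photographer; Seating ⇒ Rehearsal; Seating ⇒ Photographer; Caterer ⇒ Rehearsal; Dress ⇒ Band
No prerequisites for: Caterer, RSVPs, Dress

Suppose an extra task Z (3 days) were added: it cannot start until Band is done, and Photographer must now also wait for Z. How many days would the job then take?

23

Originally the job takes 23 days.
With Z inserted, Photographer now waits for max(Seating, Band, Z).
New critical path: Dress→Band→Seating→Photographer = 9+2+8+4 = 23 ⇒ 23 days.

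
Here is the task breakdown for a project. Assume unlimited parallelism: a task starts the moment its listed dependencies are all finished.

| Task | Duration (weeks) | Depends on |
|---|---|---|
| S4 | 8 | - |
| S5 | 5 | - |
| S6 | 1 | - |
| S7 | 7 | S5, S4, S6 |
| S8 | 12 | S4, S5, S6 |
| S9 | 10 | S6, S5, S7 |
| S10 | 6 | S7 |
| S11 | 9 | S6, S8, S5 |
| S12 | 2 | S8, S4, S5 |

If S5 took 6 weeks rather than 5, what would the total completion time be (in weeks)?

29

As given, the longest chain is S4→S8→S11 = 8+12+9 = 29, so the finish is 29 weeks.
S5 has 3 weeks of float (longest path through it is 26).
The critical path is still S4→S8→S11; finish is now 29 weeks.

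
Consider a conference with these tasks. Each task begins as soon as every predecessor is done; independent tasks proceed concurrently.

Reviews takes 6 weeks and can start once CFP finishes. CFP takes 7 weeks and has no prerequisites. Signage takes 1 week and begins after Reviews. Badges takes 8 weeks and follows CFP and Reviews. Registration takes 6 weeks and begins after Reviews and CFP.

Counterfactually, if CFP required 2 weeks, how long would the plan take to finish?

Critical path before the change: CFP→Reviews→Badges = 7+6+8 = 21 giving 21 weeks.
CFP is on the critical path; changing it to 2 makes that path 16 weeks.
That remains the longest chain; total 16 weeks.

16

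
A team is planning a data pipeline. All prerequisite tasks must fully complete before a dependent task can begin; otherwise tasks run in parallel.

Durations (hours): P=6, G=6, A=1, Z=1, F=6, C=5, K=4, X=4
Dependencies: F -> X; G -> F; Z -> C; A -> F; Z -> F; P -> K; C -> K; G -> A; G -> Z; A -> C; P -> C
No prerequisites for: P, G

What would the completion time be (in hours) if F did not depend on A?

Before: longest chain G→A→F→X = 6+1+6+4 = 17, finish 17.
Dropping A→F doesn't change F's earliest start (7); another predecessor still binds.
The longest chain is now G→Z→F→X = 6+1+6+4 = 17, so the data pipeline takes 17 hours.

17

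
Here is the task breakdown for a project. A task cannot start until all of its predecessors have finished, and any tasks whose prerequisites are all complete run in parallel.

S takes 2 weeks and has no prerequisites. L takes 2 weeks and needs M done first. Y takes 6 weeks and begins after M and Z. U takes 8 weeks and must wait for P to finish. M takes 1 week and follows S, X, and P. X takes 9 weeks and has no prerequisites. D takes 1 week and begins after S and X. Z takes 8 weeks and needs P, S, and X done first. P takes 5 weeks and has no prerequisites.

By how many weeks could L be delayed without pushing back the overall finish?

11

The longest chain is X→Z→Y = 9+8+6 = 23; overall finish 23 weeks.
L finishes as early as 12 and must finish by 23.
Slack of L = 21 − 10 = 11 weeks.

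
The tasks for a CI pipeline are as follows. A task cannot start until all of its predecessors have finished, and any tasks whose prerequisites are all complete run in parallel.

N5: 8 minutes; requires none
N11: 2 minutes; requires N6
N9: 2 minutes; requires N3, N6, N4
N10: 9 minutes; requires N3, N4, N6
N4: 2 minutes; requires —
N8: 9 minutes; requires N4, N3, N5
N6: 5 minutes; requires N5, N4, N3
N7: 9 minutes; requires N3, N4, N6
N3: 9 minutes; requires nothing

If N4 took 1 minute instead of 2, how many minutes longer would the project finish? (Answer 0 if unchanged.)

Critical path before the change: N3→N6→N7 = 9+5+9 = 23 giving 23 minutes.
The longest path through N4 is only 16 minutes, so N4 has float 7.
The critical path is still N3→N6→N7; finish is now 23 minutes.
Change in finish: 23 − 23 = +0 minutes.

0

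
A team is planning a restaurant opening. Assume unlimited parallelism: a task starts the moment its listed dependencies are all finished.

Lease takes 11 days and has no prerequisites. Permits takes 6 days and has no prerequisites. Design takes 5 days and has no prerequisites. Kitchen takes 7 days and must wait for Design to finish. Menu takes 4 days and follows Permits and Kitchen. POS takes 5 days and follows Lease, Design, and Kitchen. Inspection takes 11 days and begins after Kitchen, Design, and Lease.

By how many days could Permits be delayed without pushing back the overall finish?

13

Design→Kitchen→Inspection = 5+7+11 = 23 sets the makespan at 23 days.
The longest chain containing Permits totals 10 days.
So Permits can slip 19 − 6 = 13 days.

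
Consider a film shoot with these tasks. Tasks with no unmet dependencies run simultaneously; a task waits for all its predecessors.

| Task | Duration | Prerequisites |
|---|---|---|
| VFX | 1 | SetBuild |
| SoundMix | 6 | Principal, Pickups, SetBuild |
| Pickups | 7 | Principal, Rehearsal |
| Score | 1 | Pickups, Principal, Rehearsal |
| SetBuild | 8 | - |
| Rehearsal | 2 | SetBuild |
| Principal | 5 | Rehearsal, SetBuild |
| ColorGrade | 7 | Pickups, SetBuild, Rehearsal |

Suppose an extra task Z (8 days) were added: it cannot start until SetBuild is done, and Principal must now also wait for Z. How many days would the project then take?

35

Originally the project takes 29 days.
With Z inserted, Principal now waits for max(Rehearsal, SetBuild, Z).
New critical path: SetBuild→Z→Principal→Pickups→ColorGrade = 8+8+5+7+7 = 35 ⇒ 35 days.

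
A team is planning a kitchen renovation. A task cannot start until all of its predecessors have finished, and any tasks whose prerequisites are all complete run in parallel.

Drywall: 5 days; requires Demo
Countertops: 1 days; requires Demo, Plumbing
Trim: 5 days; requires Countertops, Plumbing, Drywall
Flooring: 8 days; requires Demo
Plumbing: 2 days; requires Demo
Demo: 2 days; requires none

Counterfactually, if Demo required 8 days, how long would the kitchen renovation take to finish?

Critical path before the change: Demo→Drywall→Trim = 2+5+5 = 12 giving 12 days.
Since Demo is critical, the +6 change carries straight to that chain (now 18 days).
That remains the longest chain; total 18 days.

18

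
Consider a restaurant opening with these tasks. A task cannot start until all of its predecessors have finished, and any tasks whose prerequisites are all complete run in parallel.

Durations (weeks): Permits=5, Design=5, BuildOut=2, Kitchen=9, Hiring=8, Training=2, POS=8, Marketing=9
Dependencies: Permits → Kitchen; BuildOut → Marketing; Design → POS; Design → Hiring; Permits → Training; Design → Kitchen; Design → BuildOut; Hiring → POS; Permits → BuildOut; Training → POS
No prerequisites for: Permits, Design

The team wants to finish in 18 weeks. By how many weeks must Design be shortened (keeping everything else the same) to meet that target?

Current finish: 21 weeks; target: 18.
Design is on every critical path, so each week cut from Design cuts the finish by one (this holds down to a finish of 17).
Need 21 − 18 = 3 weeks off Design → Design becomes 2 weeks, finish becomes 18.

3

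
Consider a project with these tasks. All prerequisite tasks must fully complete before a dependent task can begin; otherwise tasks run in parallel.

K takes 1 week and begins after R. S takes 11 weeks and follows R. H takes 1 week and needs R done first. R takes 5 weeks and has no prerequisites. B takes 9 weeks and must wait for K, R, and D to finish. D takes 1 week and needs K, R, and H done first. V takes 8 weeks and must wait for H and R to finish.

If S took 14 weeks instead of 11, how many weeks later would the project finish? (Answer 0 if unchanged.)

3

The binding path is R→S = 5+11 = 16; finish at 16 weeks.
Since S is critical, the +3 change carries straight to that chain (now 19 weeks).
The critical path is still R→S; finish is now 19 weeks.
Change in finish: 19 − 16 = +3 weeks.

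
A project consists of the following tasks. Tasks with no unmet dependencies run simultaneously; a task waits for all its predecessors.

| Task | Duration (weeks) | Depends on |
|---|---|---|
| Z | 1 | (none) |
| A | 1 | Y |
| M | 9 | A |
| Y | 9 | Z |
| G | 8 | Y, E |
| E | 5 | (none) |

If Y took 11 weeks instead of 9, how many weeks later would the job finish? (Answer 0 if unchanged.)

Baseline: Z→Y→A→M = 1+9+1+9 = 20 → 20 weeks.
Y is on the critical path; changing it to 11 makes that path 22 weeks.
The critical path is still Z→Y→A→M; finish is now 22 weeks.
Change in finish: 22 − 20 = +2 weeks.

2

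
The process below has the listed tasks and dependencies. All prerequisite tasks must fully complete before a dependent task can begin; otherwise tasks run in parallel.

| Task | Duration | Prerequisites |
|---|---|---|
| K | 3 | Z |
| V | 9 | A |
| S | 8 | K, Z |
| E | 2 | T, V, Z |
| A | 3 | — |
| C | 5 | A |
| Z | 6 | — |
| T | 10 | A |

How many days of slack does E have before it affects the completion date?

2

The longest chain is Z→K→S = 6+3+8 = 17; overall finish 17 days.
Longest path through E: 15 days (earliest finish 15, latest finish 17).
Float = 17 − 15 = 2.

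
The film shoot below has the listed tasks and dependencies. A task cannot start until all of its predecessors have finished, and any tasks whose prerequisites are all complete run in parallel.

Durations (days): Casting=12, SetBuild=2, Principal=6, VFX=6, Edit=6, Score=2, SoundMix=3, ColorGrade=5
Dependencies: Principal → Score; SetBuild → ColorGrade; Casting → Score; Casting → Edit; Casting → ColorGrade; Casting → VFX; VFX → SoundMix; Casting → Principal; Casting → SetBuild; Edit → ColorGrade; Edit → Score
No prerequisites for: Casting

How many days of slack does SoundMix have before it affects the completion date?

Critical path: Casting→Edit→ColorGrade = 12+6+5 = 23, so the finish is 23 days.
The longest chain containing SoundMix totals 21 days.
So SoundMix can slip 23 − 21 = 2 days.

2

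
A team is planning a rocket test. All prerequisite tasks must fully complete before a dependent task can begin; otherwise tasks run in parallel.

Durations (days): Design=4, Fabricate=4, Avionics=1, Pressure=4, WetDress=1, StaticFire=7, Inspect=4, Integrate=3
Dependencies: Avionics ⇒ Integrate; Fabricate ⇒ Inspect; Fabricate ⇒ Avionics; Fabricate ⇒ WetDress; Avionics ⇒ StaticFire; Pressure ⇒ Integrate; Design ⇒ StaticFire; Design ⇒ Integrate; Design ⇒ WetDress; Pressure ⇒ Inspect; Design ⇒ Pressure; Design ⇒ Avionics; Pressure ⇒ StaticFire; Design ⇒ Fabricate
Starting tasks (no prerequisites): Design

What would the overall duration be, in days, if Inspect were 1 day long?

16

As given, the longest chain is Design→Fabricate→Avionics→StaticFire = 4+4+1+7 = 16, so the finish is 16 days.
Inspect is off the critical path — its longest chain is 12 days, giving 4 of slack.
That remains the longest chain; total 16 days.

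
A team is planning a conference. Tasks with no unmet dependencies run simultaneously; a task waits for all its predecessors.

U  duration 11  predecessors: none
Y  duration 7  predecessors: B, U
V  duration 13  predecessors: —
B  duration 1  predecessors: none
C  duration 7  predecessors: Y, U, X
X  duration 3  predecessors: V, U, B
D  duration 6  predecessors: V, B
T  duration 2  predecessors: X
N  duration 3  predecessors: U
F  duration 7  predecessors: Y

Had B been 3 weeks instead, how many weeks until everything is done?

25

Actual critical path: U→Y→C = 11+7+7 = 25 ⇒ 25 weeks.
B is off the critical path — its longest chain is 15 weeks, giving 10 of slack.
The critical path is still U→Y→C; finish is now 25 weeks.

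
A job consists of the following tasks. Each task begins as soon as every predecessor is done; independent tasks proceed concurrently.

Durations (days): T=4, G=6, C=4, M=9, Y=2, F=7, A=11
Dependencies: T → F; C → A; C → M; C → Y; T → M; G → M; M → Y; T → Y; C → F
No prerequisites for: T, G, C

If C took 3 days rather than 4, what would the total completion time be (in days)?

Actual critical path: G→M→Y = 6+9+2 = 17 ⇒ 17 days.
C has 2 days of float (longest path through it is 15).
The critical path is still G→M→Y; finish is now 17 days.

17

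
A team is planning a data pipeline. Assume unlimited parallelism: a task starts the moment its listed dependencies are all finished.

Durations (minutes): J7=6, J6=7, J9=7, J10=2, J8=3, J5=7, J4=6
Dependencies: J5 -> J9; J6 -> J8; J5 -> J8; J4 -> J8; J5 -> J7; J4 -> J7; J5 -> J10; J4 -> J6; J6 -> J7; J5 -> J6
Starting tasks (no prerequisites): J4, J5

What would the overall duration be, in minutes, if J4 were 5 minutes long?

20

Critical path before the change: J5→J6→J7 = 7+7+6 = 20 giving 20 minutes.
J4 is off the critical path — its longest chain is 19 minutes, giving 1 of slack.
That remains the longest chain; total 20 minutes.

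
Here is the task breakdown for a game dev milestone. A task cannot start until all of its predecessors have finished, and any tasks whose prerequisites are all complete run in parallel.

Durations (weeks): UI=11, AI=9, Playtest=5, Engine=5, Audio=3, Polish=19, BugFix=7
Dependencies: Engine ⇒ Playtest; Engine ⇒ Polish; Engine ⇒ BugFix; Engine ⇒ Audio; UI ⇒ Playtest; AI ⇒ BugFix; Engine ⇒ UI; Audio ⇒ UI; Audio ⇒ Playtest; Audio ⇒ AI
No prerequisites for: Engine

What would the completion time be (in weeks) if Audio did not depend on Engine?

24

Original critical path: Engine→Audio→AI→BugFix = 5+3+9+7 = 24 ⇒ 24 weeks.
Without Engine→Audio, Audio's earliest start moves from 5 to 0.
After: Engine→Polish = 5+19 = 24 → 24 weeks.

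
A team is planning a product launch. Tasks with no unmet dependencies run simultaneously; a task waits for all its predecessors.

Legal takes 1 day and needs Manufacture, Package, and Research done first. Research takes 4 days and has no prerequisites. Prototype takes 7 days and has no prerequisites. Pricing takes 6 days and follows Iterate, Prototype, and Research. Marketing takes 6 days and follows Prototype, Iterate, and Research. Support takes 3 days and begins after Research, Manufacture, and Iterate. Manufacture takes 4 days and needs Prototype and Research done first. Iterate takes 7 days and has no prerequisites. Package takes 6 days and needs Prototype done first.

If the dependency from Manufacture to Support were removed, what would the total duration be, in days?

Original critical path: Prototype→Manufacture→Support = 7+4+3 = 14 ⇒ 14 days.
Without Manufacture→Support, Support's earliest start moves from 11 to 7.
New critical path: Prototype→Package→Legal = 7+6+1 = 14 ⇒ 14 days.

14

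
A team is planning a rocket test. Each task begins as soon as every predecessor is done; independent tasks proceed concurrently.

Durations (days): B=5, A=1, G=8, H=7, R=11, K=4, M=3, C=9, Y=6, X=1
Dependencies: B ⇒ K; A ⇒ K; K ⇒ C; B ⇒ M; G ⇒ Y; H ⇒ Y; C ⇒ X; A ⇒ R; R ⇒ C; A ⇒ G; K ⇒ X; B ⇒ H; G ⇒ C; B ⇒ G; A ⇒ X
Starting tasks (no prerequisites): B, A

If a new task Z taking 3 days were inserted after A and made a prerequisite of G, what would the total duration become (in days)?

23

Originally the plan takes 23 days.
With Z inserted, G now waits for max(B, A, Z).
New critical path: B→G→C→X = 5+8+9+1 = 23 ⇒ 23 days.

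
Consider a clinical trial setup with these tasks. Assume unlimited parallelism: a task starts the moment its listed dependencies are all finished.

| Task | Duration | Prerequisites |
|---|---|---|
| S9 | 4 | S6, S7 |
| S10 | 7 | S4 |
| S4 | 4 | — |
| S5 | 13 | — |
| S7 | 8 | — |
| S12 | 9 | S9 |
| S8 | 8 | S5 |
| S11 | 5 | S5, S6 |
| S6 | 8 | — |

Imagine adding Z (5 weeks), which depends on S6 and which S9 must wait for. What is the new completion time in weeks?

26

Originally the job takes 21 weeks.
With Z inserted, S9 now waits for max(S6, S7, Z).
New critical path: S6→Z→S9→S12 = 8+5+4+9 = 26 ⇒ 26 weeks.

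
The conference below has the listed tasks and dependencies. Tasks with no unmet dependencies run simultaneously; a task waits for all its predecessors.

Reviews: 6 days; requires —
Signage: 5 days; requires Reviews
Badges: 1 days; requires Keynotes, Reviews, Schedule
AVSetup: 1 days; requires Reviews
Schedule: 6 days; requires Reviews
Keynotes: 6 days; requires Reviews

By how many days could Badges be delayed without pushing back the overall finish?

Critical path: Reviews→Schedule→Badges = 6+6+1 = 13, so the finish is 13 days.
Badges finishes as early as 13 and must finish by 13.
So Badges can slip 13 − 13 = 0 days.

0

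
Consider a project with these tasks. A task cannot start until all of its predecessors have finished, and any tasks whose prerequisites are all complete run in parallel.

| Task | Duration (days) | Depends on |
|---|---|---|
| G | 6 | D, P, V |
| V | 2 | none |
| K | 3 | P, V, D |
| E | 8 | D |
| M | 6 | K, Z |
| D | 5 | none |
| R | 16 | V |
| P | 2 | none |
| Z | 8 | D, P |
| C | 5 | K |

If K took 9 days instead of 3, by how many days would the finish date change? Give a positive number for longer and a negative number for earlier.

1

The binding path is D→Z→M = 5+8+6 = 19; finish at 19 days.
K is off the critical path — its longest chain is 14 days, giving 5 of slack.
Now D→K→M = 5+9+6 = 20 is longest, so the finish becomes 20 days.
Change in finish: 20 − 19 = +1 days.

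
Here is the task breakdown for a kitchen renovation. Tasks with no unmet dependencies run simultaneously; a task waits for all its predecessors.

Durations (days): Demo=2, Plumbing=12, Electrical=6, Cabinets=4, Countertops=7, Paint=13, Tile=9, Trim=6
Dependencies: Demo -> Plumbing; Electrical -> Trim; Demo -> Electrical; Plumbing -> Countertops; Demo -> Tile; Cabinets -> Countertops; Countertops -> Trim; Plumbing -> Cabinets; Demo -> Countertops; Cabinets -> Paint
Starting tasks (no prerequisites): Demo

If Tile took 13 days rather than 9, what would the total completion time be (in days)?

31

Actual critical path: Demo→Plumbing→Cabinets→Countertops→Trim = 2+12+4+7+6 = 31 ⇒ 31 days.
Tile is off the critical path — its longest chain is 11 days, giving 20 of slack.
No other chain overtakes it, so the finish is 31 days.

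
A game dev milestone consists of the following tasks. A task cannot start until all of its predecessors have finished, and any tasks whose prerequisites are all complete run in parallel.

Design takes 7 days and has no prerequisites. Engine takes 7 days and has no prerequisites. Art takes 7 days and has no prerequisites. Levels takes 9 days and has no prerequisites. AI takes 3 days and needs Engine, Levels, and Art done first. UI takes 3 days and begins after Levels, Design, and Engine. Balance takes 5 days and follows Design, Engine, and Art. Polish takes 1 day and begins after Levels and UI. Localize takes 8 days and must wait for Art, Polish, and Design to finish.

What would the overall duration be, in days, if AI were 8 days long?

Actual critical path: Levels→UI→Polish→Localize = 9+3+1+8 = 21 ⇒ 21 days.
The longest path through AI is only 12 days, so AI has float 9.
The critical path is still Levels→UI→Polish→Localize; finish is now 21 days.

21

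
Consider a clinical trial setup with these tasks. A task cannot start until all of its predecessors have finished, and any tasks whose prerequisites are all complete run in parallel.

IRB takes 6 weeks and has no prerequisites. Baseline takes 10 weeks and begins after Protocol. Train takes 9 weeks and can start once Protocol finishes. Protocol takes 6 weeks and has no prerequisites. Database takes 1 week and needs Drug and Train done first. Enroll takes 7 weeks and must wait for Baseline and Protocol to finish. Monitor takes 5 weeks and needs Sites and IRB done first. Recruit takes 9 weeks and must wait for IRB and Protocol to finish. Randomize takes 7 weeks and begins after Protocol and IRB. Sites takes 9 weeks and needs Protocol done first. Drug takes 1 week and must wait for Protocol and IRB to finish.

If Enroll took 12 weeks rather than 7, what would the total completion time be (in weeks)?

28

Actual critical path: Protocol→Baseline→Enroll = 6+10+7 = 23 ⇒ 23 weeks.
Enroll lies on that path, so at 12 weeks the path becomes 28 weeks.
That remains the longest chain; total 28 weeks.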